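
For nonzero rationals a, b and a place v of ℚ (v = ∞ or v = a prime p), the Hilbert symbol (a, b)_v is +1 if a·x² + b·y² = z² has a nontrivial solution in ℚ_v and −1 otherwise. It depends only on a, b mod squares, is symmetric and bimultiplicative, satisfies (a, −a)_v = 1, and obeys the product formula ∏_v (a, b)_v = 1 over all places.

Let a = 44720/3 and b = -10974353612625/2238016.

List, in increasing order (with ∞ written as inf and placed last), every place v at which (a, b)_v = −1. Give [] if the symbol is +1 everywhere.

Mod squares: a ≡ 8385, b ≡ -10105. Check v ∈ {∞, 2, 3, 5, 11, 13, 17, 43, 47}.
v=43: a=43^1·(≡17), b=43^1·(≡38) mod 43; (17|43)=+1, (38|43)=+1; (−1)^{1·1·21}·(+1)^1·(+1)^1 = -1.
v=13: a=13^1·(≡7), b=13^6·(≡10) mod 13; (7|13)=-1, (10|13)=+1; (−1)^{1·6·6}·(-1)^6·(+1)^1 = +1.
v=∞: 8385 > 0 and -10105 < 0  ⇒  (a,b)_∞ = +1.
v=11: a=11^0·(≡9), b=11^-2·(≡3) mod 11; (9|11)=+1, (3|11)=+1; (−1)^{0·-2·5}·(+1)^-2·(+1)^0 = +1.
v=3: a=3^-1·(≡2), b=3^2·(≡2) mod 3; (2|3)=-1, (2|3)=-1; (−1)^{-1·2·1}·(-1)^2·(-1)^-1 = -1.
v=2: v_2(a)=4, v_2(b)=-6; units ≡ 1, 7 (mod 8); ε·ε+αω+βω = 0·1+4·0+-6·0 ≡ 0  ⇒  (a,b)_2 = +1.
v=5: a=5^1·(≡3), b=5^3·(≡4) mod 5; (3|5)=-1, (4|5)=+1; (−1)^{1·3·2}·(-1)^3·(+1)^1 = -1.
v=47: a=47^0·(≡39), b=47^1·(≡20) mod 47; (39|47)=-1, (20|47)=-1; (−1)^{0·1·23}·(-1)^1·(-1)^0 = -1.
v=17: a=17^0·(≡9), b=17^-2·(≡5) mod 17; (9|17)=+1, (5|17)=-1; (−1)^{0·-2·8}·(+1)^-2·(-1)^0 = +1.
(8385, -10105 / ℚ) ramifies at {3, 5, 43, 47}: a division algebra.

[3, 5, 43, 47]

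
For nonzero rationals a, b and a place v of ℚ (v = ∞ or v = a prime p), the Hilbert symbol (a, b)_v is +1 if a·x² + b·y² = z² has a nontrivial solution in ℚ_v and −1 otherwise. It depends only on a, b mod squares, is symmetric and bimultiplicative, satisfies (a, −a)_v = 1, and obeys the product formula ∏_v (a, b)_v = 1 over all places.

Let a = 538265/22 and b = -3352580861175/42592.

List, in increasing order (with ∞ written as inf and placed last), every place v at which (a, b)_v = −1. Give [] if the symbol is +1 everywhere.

(a, b) ≡ (1430, -154) mod (ℚ^×)²; places V = {2, 3, 5, 7, 11, 13, ∞}.
(a,b)_3: α=0, u≡2; β=4, v≡2 (mod 3); (2|3)=-1, (2|3)=-1; sign (−1)^0·-1^4·-1^0 = +1.
(a,b)_11: α=-1, u≡1; β=-3, v≡7 (mod 11); (1|11)=+1, (7|11)=-1; sign (−1)^1·+1^-3·-1^-1 = +1.
(a,b)_5: α=1, u≡4; β=2, v≡4 (mod 5); (4|5)=+1, (4|5)=+1; sign (−1)^0·+1^2·+1^1 = +1.
(a,b)_13: α=3, u≡7; β=6, v≡7 (mod 13); (7|13)=-1, (7|13)=-1; sign (−1)^0·-1^6·-1^3 = -1.
(a,b)_2: α=-1, β=-5; u≡3, v≡3 (mod 8); ε(u)ε(v)=1·1, αω(v)=-1·1, βω(u)=-5·1; sum ≡ 1  ⇒  -1.
(a,b)_7: α=2, u≡2; β=3, v≡3 (mod 7); (2|7)=+1, (3|7)=-1; sign (−1)^0·+1^3·-1^2 = +1.
(a,b)_∞: sgn(1430)=+, sgn(-154)=−, so +1.
(1430, -154 / ℚ) ramifies at {2, 13}: a division algebra.

[2, 13]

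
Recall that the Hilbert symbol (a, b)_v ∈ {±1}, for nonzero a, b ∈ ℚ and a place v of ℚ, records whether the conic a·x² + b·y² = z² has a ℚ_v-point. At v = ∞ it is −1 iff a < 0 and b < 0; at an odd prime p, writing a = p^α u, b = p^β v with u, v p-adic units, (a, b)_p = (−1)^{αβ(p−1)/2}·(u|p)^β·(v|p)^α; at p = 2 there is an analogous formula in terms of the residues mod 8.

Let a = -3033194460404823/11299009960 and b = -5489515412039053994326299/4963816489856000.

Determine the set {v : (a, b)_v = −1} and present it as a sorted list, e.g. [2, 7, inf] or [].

Mod squares: a ≡ -2470, b ≡ -665. Check v ∈ {∞, 2, 3, 5, 7, 11, 13, 19, 23, 31}.
v=7: a=7^-10·(≡4), b=7^-9·(≡3) mod 7; (4|7)=+1, (3|7)=-1; (−1)^{-10·-9·3}·(+1)^-9·(-1)^-10 = +1.
v=5: a=5^-1·(≡1), b=5^-3·(≡2) mod 5; (1|5)=+1, (2|5)=-1; (−1)^{-1·-3·2}·(+1)^-3·(-1)^-1 = -1.
v=11: a=11^2·(≡5), b=11^2·(≡6) mod 11; (5|11)=+1, (6|11)=-1; (−1)^{2·2·5}·(+1)^2·(-1)^2 = +1.
v=∞: -2470 < 0 and -665 < 0  ⇒  (a,b)_∞ = -1.
v=31: a=31^0·(≡4), b=31^-2·(≡17) mod 31; (4|31)=+1, (17|31)=-1; (−1)^{0·-2·15}·(+1)^-2·(-1)^0 = +1.
v=19: a=19^3·(≡15), b=19^5·(≡10) mod 19; (15|19)=-1, (10|19)=-1; (−1)^{3·5·9}·(-1)^5·(-1)^3 = -1.
v=23: a=23^2·(≡15), b=23^4·(≡3) mod 23; (15|23)=-1, (3|23)=+1; (−1)^{2·4·11}·(-1)^4·(+1)^2 = +1.
v=2: v_2(a)=-3, v_2(b)=-10; units ≡ 5, 7 (mod 8); ε·ε+αω+βω = 0·1+-3·0+-10·1 ≡ 0  ⇒  (a,b)_2 = +1.
v=3: a=3^12·(≡2), b=3^18·(≡1) mod 3; (2|3)=-1, (1|3)=+1; (−1)^{12·18·1}·(-1)^18·(+1)^12 = +1.
v=13: a=13^1·(≡6), b=13^2·(≡8) mod 13; (6|13)=-1, (8|13)=-1; (−1)^{1·2·6}·(-1)^2·(-1)^1 = -1.
Ram(-2470, -665) = {5, 13, 19, ∞}; no ℚ_5-point on the conic.

[5, 13, 19, inf]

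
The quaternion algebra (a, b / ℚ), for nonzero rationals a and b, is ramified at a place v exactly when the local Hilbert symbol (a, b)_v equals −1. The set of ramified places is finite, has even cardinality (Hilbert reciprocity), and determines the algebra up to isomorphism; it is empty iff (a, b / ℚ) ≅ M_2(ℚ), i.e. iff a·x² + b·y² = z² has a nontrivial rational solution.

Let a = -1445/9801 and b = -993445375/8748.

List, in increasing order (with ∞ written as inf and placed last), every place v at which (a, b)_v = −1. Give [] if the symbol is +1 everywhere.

[2, 31, 37, inf]

(a, b) ≡ (-5, -705405) mod (ℚ^×)²; places V = {2, 3, 5, 11, 13, 17, 31, 37, 41, ∞}.
(a,b)_13: α=0, u≡2; β=2, v≡9 (mod 13); (2|13)=-1, (9|13)=+1; sign (−1)^0·-1^2·+1^0 = +1.
(a,b)_31: α=0, u≡21; β=1, v≡15 (mod 31); (21|31)=-1, (15|31)=-1; sign (−1)^0·-1^1·-1^0 = -1.
(a,b)_3: α=-4, u≡1; β=-7, v≡2 (mod 3); (1|3)=+1, (2|3)=-1; sign (−1)^0·+1^-7·-1^-4 = +1.
(a,b)_11: α=-2, u≡10; β=0, v≡4 (mod 11); (10|11)=-1, (4|11)=+1; sign (−1)^0·-1^0·+1^-2 = +1.
(a,b)_∞: sgn(-5)=−, sgn(-705405)=−, so -1.
(a,b)_37: α=0, u≡19; β=1, v≡34 (mod 37); (19|37)=-1, (34|37)=+1; sign (−1)^0·-1^1·+1^0 = -1.
(a,b)_17: α=2, u≡7; β=0, v≡3 (mod 17); (7|17)=-1, (3|17)=-1; sign (−1)^0·-1^0·-1^2 = +1.
(a,b)_41: α=0, u≡36; β=1, v≡28 (mod 41); (36|41)=+1, (28|41)=-1; sign (−1)^0·+1^1·-1^0 = +1.
(a,b)_5: α=1, u≡1; β=3, v≡4 (mod 5); (1|5)=+1, (4|5)=+1; sign (−1)^0·+1^3·+1^1 = +1.
(a,b)_2: α=0, β=-2; u≡3, v≡3 (mod 8); ε(u)ε(v)=1·1, αω(v)=0·1, βω(u)=-2·1; sum ≡ 1  ⇒  -1.
Ram(-5, -705405) = {2, 31, 37, ∞}; no ℚ_2-point on the conic.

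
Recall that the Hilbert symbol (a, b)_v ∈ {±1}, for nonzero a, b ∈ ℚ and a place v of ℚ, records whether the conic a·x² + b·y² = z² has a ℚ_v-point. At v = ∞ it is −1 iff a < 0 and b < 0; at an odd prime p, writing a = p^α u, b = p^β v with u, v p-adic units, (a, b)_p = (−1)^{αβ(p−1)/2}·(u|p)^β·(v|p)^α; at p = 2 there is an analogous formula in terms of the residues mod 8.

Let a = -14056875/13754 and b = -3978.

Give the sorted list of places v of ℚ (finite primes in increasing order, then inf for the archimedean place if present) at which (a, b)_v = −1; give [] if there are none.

(a, b) ≡ (-1326, -442) mod (ℚ^×)²; places V = {2, 3, 5, 7, 13, 17, 23, ∞}.
(a,b)_2: α=-1, β=1; u≡1, v≡3 (mod 8); ε(u)ε(v)=0·1, αω(v)=-1·1, βω(u)=1·0; sum ≡ 1  ⇒  -1.
(a,b)_23: α=-2, u≡4; β=0, v≡1 (mod 23); (4|23)=+1, (1|23)=+1; sign (−1)^0·+1^0·+1^-2 = +1.
(a,b)_5: α=4, u≡1; β=0, v≡2 (mod 5); (1|5)=+1, (2|5)=-1; sign (−1)^0·+1^0·-1^4 = +1.
(a,b)_17: α=1, u≡5; β=1, v≡4 (mod 17); (5|17)=-1, (4|17)=+1; sign (−1)^0·-1^1·+1^1 = -1.
(a,b)_13: α=-1, u≡5; β=1, v≡6 (mod 13); (5|13)=-1, (6|13)=-1; sign (−1)^0·-1^1·-1^-1 = +1.
(a,b)_7: α=2, u≡1; β=0, v≡5 (mod 7); (1|7)=+1, (5|7)=-1; sign (−1)^0·+1^0·-1^2 = +1.
(a,b)_∞: sgn(-1326)=−, sgn(-442)=−, so -1.
(a,b)_3: α=3, u≡2; β=2, v≡2 (mod 3); (2|3)=-1, (2|3)=-1; sign (−1)^0·-1^2·-1^3 = -1.
Ram(-1326, -442) = {2, 3, 17, ∞}; no ℚ_2-point on the conic.

[2, 3, 17, inf]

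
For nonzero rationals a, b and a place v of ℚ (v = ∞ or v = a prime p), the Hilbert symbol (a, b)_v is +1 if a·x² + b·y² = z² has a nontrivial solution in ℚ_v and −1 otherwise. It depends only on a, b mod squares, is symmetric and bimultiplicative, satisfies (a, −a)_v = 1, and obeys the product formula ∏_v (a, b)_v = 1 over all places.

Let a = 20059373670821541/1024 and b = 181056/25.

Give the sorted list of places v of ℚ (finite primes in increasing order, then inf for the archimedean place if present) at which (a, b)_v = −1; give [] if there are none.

[23, 41]

(a, b) ≡ (69, 2829) mod (ℚ^×)²; places V = {2, 3, 5, 7, 23, 41, ∞}.
(a,b)_2: α=-10, β=6; u≡5, v≡5 (mod 8); ε(u)ε(v)=0·0, αω(v)=-10·1, βω(u)=6·1; sum ≡ 0  ⇒  +1.
(a,b)_41: α=4, u≡7; β=1, v≡11 (mod 41); (7|41)=-1, (11|41)=-1; sign (−1)^0·-1^1·-1^4 = -1.
(a,b)_∞: sgn(69)=+, sgn(2829)=+, so +1.
(a,b)_7: α=4, u≡6; β=0, v≡2 (mod 7); (6|7)=-1, (2|7)=+1; sign (−1)^0·-1^0·+1^4 = +1.
(a,b)_3: α=5, u≡2; β=1, v≡1 (mod 3); (2|3)=-1, (1|3)=+1; sign (−1)^1·-1^1·+1^5 = +1.
(a,b)_23: α=3, u≡16; β=1, v≡3 (mod 23); (16|23)=+1, (3|23)=+1; sign (−1)^1·+1^1·+1^3 = -1.
(a,b)_5: α=0, u≡4; β=-2, v≡1 (mod 5); (4|5)=+1, (1|5)=+1; sign (−1)^0·+1^-2·+1^0 = +1.
(69, 2829 / ℚ) ramifies at {23, 41}: a division algebra.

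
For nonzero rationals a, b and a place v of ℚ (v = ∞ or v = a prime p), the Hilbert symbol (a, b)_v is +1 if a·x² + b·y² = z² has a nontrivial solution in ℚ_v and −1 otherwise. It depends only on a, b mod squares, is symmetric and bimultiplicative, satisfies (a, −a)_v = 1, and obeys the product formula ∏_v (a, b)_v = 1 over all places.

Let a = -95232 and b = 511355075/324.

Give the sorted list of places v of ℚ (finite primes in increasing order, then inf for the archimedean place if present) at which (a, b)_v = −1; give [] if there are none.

Mod squares: a ≡ -93, b ≡ 169043. Check v ∈ {∞, 2, 3, 5, 7, 11, 19, 31, 41}.
v=∞: -93 < 0 and 169043 > 0  ⇒  (a,b)_∞ = +1.
v=5: a=5^0·(≡3), b=5^2·(≡2) mod 5; (3|5)=-1, (2|5)=-1; (−1)^{0·2·2}·(-1)^2·(-1)^0 = +1.
v=31: a=31^1·(≡28), b=31^1·(≡5) mod 31; (28|31)=+1, (5|31)=+1; (−1)^{1·1·15}·(+1)^1·(+1)^1 = -1.
v=19: a=19^0·(≡15), b=19^1·(≡1) mod 19; (15|19)=-1, (1|19)=+1; (−1)^{0·1·9}·(-1)^1·(+1)^0 = -1.
v=7: a=7^0·(≡3), b=7^1·(≡3) mod 7; (3|7)=-1, (3|7)=-1; (−1)^{0·1·3}·(-1)^1·(-1)^0 = -1.
v=11: a=11^0·(≡6), b=11^2·(≡8) mod 11; (6|11)=-1, (8|11)=-1; (−1)^{0·2·5}·(-1)^2·(-1)^0 = +1.
v=3: a=3^1·(≡2), b=3^-4·(≡2) mod 3; (2|3)=-1, (2|3)=-1; (−1)^{1·-4·1}·(-1)^-4·(-1)^1 = -1.
v=2: v_2(a)=10, v_2(b)=-2; units ≡ 3, 3 (mod 8); ε·ε+αω+βω = 1·1+10·1+-2·1 ≡ 1  ⇒  (a,b)_2 = -1.
v=41: a=41^0·(≡11), b=41^1·(≡21) mod 41; (11|41)=-1, (21|41)=+1; (−1)^{0·1·20}·(-1)^1·(+1)^0 = -1.
Ram(-93, 169043) = {2, 3, 7, 19, 31, 41}; no ℚ_2-point on the conic.

[2, 3, 7, 19, 31, 41]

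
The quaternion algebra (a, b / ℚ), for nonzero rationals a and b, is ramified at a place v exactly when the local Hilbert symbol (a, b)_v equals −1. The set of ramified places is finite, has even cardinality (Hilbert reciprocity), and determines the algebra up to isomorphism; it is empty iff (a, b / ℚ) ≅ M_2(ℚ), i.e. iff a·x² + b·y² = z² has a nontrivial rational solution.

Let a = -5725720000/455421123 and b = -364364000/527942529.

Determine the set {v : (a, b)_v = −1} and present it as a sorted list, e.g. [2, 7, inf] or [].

Mod squares: a ≡ -21, b ≡ -110. Check v ∈ {∞, 2, 3, 5, 7, 11, 13, 23, 37}.
v=3: a=3^-5·(≡2), b=3^-6·(≡1) mod 3; (2|3)=-1, (1|3)=+1; (−1)^{-5·-6·1}·(-1)^-6·(+1)^-5 = +1.
v=13: a=13^2·(≡2), b=13^2·(≡5) mod 13; (2|13)=-1, (5|13)=-1; (−1)^{2·2·6}·(-1)^2·(-1)^2 = +1.
v=∞: -21 < 0 and -110 < 0  ⇒  (a,b)_∞ = -1.
v=23: a=23^0·(≡3), b=23^-2·(≡20) mod 23; (3|23)=+1, (20|23)=-1; (−1)^{0·-2·11}·(+1)^-2·(-1)^0 = +1.
v=37: a=37^-4·(≡12), b=37^-2·(≡21) mod 37; (12|37)=+1, (21|37)=+1; (−1)^{-4·-2·18}·(+1)^-2·(+1)^-4 = +1.
v=2: v_2(a)=6, v_2(b)=5; units ≡ 3, 1 (mod 8); ε·ε+αω+βω = 1·0+6·0+5·1 ≡ 1  ⇒  (a,b)_2 = -1.
v=5: a=5^4·(≡1), b=5^3·(≡2) mod 5; (1|5)=+1, (2|5)=-1; (−1)^{4·3·2}·(+1)^3·(-1)^4 = +1.
v=11: a=11^2·(≡3), b=11^1·(≡9) mod 11; (3|11)=+1, (9|11)=+1; (−1)^{2·1·5}·(+1)^1·(+1)^2 = +1.
v=7: a=7^1·(≡1), b=7^2·(≡1) mod 7; (1|7)=+1, (1|7)=+1; (−1)^{1·2·3}·(+1)^2·(+1)^1 = +1.
(-21, -110 / ℚ) ramifies at {2, ∞}: a division algebra.

[2, inf]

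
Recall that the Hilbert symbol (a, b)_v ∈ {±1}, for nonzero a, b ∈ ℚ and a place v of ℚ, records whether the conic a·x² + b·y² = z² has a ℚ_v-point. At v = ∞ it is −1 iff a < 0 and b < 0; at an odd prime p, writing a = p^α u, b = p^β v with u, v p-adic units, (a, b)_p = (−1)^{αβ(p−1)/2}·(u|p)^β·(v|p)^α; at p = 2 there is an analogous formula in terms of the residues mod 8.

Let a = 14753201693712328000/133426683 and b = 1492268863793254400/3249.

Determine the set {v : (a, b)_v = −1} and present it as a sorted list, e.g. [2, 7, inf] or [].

Mod squares: a ≡ 569415, b ≡ 29. Check v ∈ {∞, 2, 3, 5, 7, 11, 13, 17, 19, 23, 29, 37}.
v=2: v_2(a)=6, v_2(b)=12; units ≡ 7, 5 (mod 8); ε·ε+αω+βω = 1·0+6·1+12·0 ≡ 0  ⇒  (a,b)_2 = +1.
v=3: a=3^-7·(≡1), b=3^-2·(≡2) mod 3; (1|3)=+1, (2|3)=-1; (−1)^{-7·-2·1}·(+1)^-2·(-1)^-7 = -1.
v=13: a=13^-2·(≡6), b=13^0·(≡4) mod 13; (6|13)=-1, (4|13)=+1; (−1)^{-2·0·6}·(-1)^0·(+1)^-2 = +1.
v=37: a=37^4·(≡29), b=37^2·(≡29) mod 37; (29|37)=-1, (29|37)=-1; (−1)^{4·2·18}·(-1)^2·(-1)^4 = +1.
v=7: a=7^3·(≡6), b=7^4·(≡2) mod 7; (6|7)=-1, (2|7)=+1; (−1)^{3·4·3}·(-1)^4·(+1)^3 = +1.
v=∞: 569415 > 0 and 29 > 0  ⇒  (a,b)_∞ = +1.
v=23: a=23^2·(≡12), b=23^2·(≡4) mod 23; (12|23)=+1, (4|23)=+1; (−1)^{2·2·11}·(+1)^2·(+1)^2 = +1.
v=19: a=19^-2·(≡6), b=19^-2·(≡15) mod 19; (6|19)=+1, (15|19)=-1; (−1)^{-2·-2·9}·(+1)^-2·(-1)^-2 = +1.
v=17: a=17^1·(≡6), b=17^2·(≡12) mod 17; (6|17)=-1, (12|17)=-1; (−1)^{1·2·8}·(-1)^2·(-1)^1 = -1.
v=29: a=29^1·(≡3), b=29^1·(≡20) mod 29; (3|29)=-1, (20|29)=+1; (−1)^{1·1·14}·(-1)^1·(+1)^1 = -1.
v=11: a=11^1·(≡6), b=11^0·(≡10) mod 11; (6|11)=-1, (10|11)=-1; (−1)^{1·0·5}·(-1)^0·(-1)^1 = -1.
v=5: a=5^3·(≡3), b=5^2·(≡4) mod 5; (3|5)=-1, (4|5)=+1; (−1)^{3·2·2}·(-1)^2·(+1)^3 = +1.
Ram(569415, 29) = {3, 11, 17, 29}; no ℚ_3-point on the conic.

[3, 11, 17, 29]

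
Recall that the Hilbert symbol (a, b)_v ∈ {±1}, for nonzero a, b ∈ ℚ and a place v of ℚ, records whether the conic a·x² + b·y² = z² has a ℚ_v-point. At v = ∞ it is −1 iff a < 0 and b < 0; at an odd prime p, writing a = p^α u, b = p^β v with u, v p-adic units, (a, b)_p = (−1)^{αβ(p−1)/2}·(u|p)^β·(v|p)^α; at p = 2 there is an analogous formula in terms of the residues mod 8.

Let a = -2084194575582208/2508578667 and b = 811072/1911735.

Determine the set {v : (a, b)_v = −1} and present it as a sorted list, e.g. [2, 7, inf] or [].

Mod squares: a ≡ -38019, b ≡ 190095. Check v ∈ {∞, 2, 3, 5, 7, 17, 19, 23, 29}.
v=23: a=23^3·(≡18), b=23^1·(≡9) mod 23; (18|23)=+1, (9|23)=+1; (−1)^{3·1·11}·(+1)^1·(+1)^3 = -1.
v=∞: -38019 < 0 and 190095 > 0  ⇒  (a,b)_∞ = +1.
v=3: a=3^-11·(≡2), b=3^-3·(≡2) mod 3; (2|3)=-1, (2|3)=-1; (−1)^{-11·-3·1}·(-1)^-3·(-1)^-11 = -1.
v=2: v_2(a)=10, v_2(b)=6; units ≡ 5, 7 (mod 8); ε·ε+αω+βω = 0·1+10·0+6·1 ≡ 0  ⇒  (a,b)_2 = +1.
v=5: a=5^0·(≡1), b=5^-1·(≡1) mod 5; (1|5)=+1, (1|5)=+1; (−1)^{0·-1·2}·(+1)^-1·(+1)^0 = +1.
v=29: a=29^3·(≡13), b=29^1·(≡25) mod 29; (13|29)=+1, (25|29)=+1; (−1)^{3·1·14}·(+1)^1·(+1)^3 = +1.
v=7: a=7^-2·(≡3), b=7^-2·(≡6) mod 7; (3|7)=-1, (6|7)=-1; (−1)^{-2·-2·3}·(-1)^-2·(-1)^-2 = +1.
v=17: a=17^-2·(≡3), b=17^-2·(≡1) mod 17; (3|17)=-1, (1|17)=+1; (−1)^{-2·-2·8}·(-1)^-2·(+1)^-2 = +1.
v=19: a=19^3·(≡18), b=19^1·(≡17) mod 19; (18|19)=-1, (17|19)=+1; (−1)^{3·1·9}·(-1)^1·(+1)^3 = +1.
(-38019, 190095 / ℚ) ramifies at {3, 23}: a division algebra.

[3, 23]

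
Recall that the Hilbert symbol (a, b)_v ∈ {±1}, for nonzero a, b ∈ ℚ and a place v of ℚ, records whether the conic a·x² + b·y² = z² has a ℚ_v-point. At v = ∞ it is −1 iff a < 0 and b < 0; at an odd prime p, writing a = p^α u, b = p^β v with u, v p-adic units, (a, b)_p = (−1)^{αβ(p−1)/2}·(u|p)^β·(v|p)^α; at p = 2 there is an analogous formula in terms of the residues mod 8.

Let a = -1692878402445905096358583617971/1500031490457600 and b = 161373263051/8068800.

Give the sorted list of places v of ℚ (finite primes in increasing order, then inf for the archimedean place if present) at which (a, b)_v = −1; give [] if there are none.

[]

(a, b) ≡ (-11, 33) mod (ℚ^×)²; places V = {2, 3, 5, 7, 11, 13, 17, 41, ∞}.
(a,b)_17: α=2, u≡12; β=0, v≡8 (mod 17); (12|17)=-1, (8|17)=+1; sign (−1)^0·-1^0·+1^2 = +1.
(a,b)_3: α=-4, u≡1; β=-1, v≡2 (mod 3); (1|3)=+1, (2|3)=-1; sign (−1)^0·+1^-1·-1^-4 = +1.
(a,b)_41: α=-4, u≡12; β=-2, v≡2 (mod 41); (12|41)=-1, (2|41)=+1; sign (−1)^0·-1^-2·+1^-4 = +1.
(a,b)_2: α=-18, β=-6; u≡5, v≡1 (mod 8); ε(u)ε(v)=0·0, αω(v)=-18·0, βω(u)=-6·1; sum ≡ 0  ⇒  +1.
(a,b)_13: α=6, u≡5; β=2, v≡6 (mod 13); (5|13)=-1, (6|13)=-1; sign (−1)^0·-1^2·-1^6 = +1.
(a,b)_5: α=-2, u≡1; β=-2, v≡3 (mod 5); (1|5)=+1, (3|5)=-1; sign (−1)^0·+1^-2·-1^-2 = +1.
(a,b)_∞: sgn(-11)=−, sgn(33)=+, so +1.
(a,b)_7: α=4, u≡5; β=2, v≡5 (mod 7); (5|7)=-1, (5|7)=-1; sign (−1)^0·-1^2·-1^4 = +1.
(a,b)_11: α=17, u≡7; β=7, v≡3 (mod 11); (7|11)=-1, (3|11)=+1; sign (−1)^1·-1^7·+1^17 = +1.
Ram(a, b) = ∅: the form -11·x² + 33·y² − z² is isotropic over every ℚ_v, so by Hasse–Minkowski it is isotropic over ℚ.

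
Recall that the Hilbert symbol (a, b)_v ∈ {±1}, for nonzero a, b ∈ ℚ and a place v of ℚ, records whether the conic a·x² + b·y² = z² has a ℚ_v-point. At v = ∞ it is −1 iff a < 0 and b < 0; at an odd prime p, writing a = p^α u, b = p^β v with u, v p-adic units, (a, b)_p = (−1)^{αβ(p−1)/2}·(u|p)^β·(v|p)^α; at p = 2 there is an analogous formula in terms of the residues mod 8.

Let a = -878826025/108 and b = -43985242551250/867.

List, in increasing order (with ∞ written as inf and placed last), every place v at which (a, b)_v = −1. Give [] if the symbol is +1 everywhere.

Mod squares: a ≡ -3, b ≡ -6006. Check v ∈ {∞, 2, 3, 5, 7, 11, 13, 17}.
v=11: a=11^4·(≡10), b=11^5·(≡4) mod 11; (10|11)=-1, (4|11)=+1; (−1)^{4·5·5}·(-1)^5·(+1)^4 = -1.
v=17: a=17^0·(≡7), b=17^-2·(≡11) mod 17; (7|17)=-1, (11|17)=-1; (−1)^{0·-2·8}·(-1)^-2·(-1)^0 = +1.
v=13: a=13^0·(≡10), b=13^1·(≡6) mod 13; (10|13)=+1, (6|13)=-1; (−1)^{0·1·6}·(+1)^1·(-1)^0 = +1.
v=∞: -3 < 0 and -6006 < 0  ⇒  (a,b)_∞ = -1.
v=7: a=7^4·(≡4), b=7^5·(≡6) mod 7; (4|7)=+1, (6|7)=-1; (−1)^{4·5·3}·(+1)^5·(-1)^4 = +1.
v=5: a=5^2·(≡3), b=5^4·(≡4) mod 5; (3|5)=-1, (4|5)=+1; (−1)^{2·4·2}·(-1)^4·(+1)^2 = +1.
v=2: v_2(a)=-2, v_2(b)=1; units ≡ 5, 5 (mod 8); ε·ε+αω+βω = 0·0+-2·1+1·1 ≡ 1  ⇒  (a,b)_2 = -1.
v=3: a=3^-3·(≡2), b=3^-1·(≡2) mod 3; (2|3)=-1, (2|3)=-1; (−1)^{-3·-1·1}·(-1)^-1·(-1)^-3 = -1.
|Ram(-3, -6006)| = 4, even; anisotropic at {2, 3, 11, ∞}.

[2, 3, 11, inf]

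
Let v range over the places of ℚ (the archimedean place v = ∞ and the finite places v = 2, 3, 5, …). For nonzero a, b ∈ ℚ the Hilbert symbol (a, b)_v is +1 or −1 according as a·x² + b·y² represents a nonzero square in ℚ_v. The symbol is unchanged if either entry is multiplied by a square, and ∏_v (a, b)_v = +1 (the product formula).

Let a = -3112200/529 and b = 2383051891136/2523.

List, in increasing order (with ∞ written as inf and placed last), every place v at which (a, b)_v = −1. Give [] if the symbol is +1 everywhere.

(a, b) ≡ (-3458, 357) mod (ℚ^×)²; places V = {2, 3, 5, 7, 13, 17, 19, 23, 29, ∞}.
(a,b)_∞: sgn(-3458)=−, sgn(357)=+, so +1.
(a,b)_7: α=1, u≡3; β=5, v≡2 (mod 7); (3|7)=-1, (2|7)=+1; sign (−1)^1·-1^5·+1^1 = +1.
(a,b)_5: α=2, u≡3; β=0, v≡2 (mod 5); (3|5)=-1, (2|5)=-1; sign (−1)^0·-1^0·-1^2 = +1.
(a,b)_19: α=1, u≡13; β=4, v≡10 (mod 19); (13|19)=-1, (10|19)=-1; sign (−1)^0·-1^4·-1^1 = -1.
(a,b)_17: α=0, u≡12; β=1, v≡16 (mod 17); (12|17)=-1, (16|17)=+1; sign (−1)^0·-1^1·+1^0 = -1.
(a,b)_13: α=1, u≡11; β=0, v≡7 (mod 13); (11|13)=-1, (7|13)=-1; sign (−1)^0·-1^0·-1^1 = -1.
(a,b)_29: α=0, u≡28; β=-2, v≡6 (mod 29); (28|29)=+1, (6|29)=+1; sign (−1)^0·+1^-2·+1^0 = +1.
(a,b)_2: α=3, β=6; u≡7, v≡5 (mod 8); ε(u)ε(v)=1·0, αω(v)=3·1, βω(u)=6·0; sum ≡ 1  ⇒  -1.
(a,b)_3: α=2, u≡1; β=-1, v≡2 (mod 3); (1|3)=+1, (2|3)=-1; sign (−1)^0·+1^-1·-1^2 = +1.
(a,b)_23: α=-2, u≡22; β=0, v≡18 (mod 23); (22|23)=-1, (18|23)=+1; sign (−1)^0·-1^0·+1^-2 = +1.
|Ram(-3458, 357)| = 4, even; anisotropic at {2, 13, 17, 19}.

[2, 13, 17, 19]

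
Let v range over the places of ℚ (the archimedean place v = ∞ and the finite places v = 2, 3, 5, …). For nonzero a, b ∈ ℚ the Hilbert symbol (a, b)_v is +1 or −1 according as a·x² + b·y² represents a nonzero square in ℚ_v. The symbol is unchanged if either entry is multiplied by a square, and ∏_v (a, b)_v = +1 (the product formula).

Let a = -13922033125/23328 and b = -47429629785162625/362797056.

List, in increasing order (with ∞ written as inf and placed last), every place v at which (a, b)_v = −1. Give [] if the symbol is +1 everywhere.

[13, inf]

Mod squares: a ≡ -26, b ≡ -6630. Check v ∈ {∞, 2, 3, 5, 7, 11, 13, 17}.
v=5: a=5^4·(≡4), b=5^3·(≡4) mod 5; (4|5)=+1, (4|5)=+1; (−1)^{4·3·2}·(+1)^3·(+1)^4 = +1.
v=∞: -26 < 0 and -6630 < 0  ⇒  (a,b)_∞ = -1.
v=7: a=7^2·(≡2), b=7^4·(≡3) mod 7; (2|7)=+1, (3|7)=-1; (−1)^{2·4·3}·(+1)^4·(-1)^2 = +1.
v=11: a=11^2·(≡2), b=11^4·(≡9) mod 11; (2|11)=-1, (9|11)=+1; (−1)^{2·4·5}·(-1)^4·(+1)^2 = +1.
v=2: v_2(a)=-5, v_2(b)=-11; units ≡ 3, 5 (mod 8); ε·ε+αω+βω = 1·0+-5·1+-11·1 ≡ 0  ⇒  (a,b)_2 = +1.
v=17: a=17^2·(≡16), b=17^3·(≡15) mod 17; (16|17)=+1, (15|17)=+1; (−1)^{2·3·8}·(+1)^3·(+1)^2 = +1.
v=13: a=13^1·(≡6), b=13^3·(≡9) mod 13; (6|13)=-1, (9|13)=+1; (−1)^{1·3·6}·(-1)^3·(+1)^1 = -1.
v=3: a=3^-6·(≡1), b=3^-11·(≡1) mod 3; (1|3)=+1, (1|3)=+1; (−1)^{-6·-11·1}·(+1)^-11·(+1)^-6 = +1.
Ram(-26, -6630) = {13, ∞}; no ℚ_13-point on the conic.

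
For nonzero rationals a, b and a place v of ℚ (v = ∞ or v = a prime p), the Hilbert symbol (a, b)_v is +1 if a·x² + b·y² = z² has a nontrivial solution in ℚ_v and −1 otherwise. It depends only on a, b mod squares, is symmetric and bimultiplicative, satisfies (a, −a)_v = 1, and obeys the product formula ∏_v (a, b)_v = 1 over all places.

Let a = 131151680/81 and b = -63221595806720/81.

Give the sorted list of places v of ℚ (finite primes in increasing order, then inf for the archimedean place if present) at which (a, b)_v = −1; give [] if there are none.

(a, b) ≡ (2049245, -95) mod (ℚ^×)²; places V = {2, 3, 5, 11, 13, 19, 37, 53, ∞}.
(a,b)_19: α=1, u≡4; β=1, v≡12 (mod 19); (4|19)=+1, (12|19)=-1; sign (−1)^1·+1^1·-1^1 = +1.
(a,b)_5: α=1, u≡1; β=1, v≡1 (mod 5); (1|5)=+1, (1|5)=+1; sign (−1)^0·+1^1·+1^1 = +1.
(a,b)_13: α=0, u≡12; β=2, v≡3 (mod 13); (12|13)=+1, (3|13)=+1; sign (−1)^0·+1^2·+1^0 = +1.
(a,b)_2: α=6, β=10; u≡5, v≡1 (mod 8); ε(u)ε(v)=0·0, αω(v)=6·0, βω(u)=10·1; sum ≡ 0  ⇒  +1.
(a,b)_∞: sgn(2049245)=+, sgn(-95)=−, so +1.
(a,b)_53: α=1, u≡11; β=2, v≡16 (mod 53); (11|53)=+1, (16|53)=+1; sign (−1)^0·+1^2·+1^1 = +1.
(a,b)_11: α=1, u≡6; β=0, v≡3 (mod 11); (6|11)=-1, (3|11)=+1; sign (−1)^0·-1^0·+1^1 = +1.
(a,b)_3: α=-4, u≡2; β=-4, v≡1 (mod 3); (2|3)=-1, (1|3)=+1; sign (−1)^0·-1^-4·+1^-4 = +1.
(a,b)_37: α=1, u≡11; β=2, v≡26 (mod 37); (11|37)=+1, (26|37)=+1; sign (−1)^0·+1^2·+1^1 = +1.
Every local symbol is +1, so the conic 2049245·x² + -95·y² = z² has ℚ_v-points for all v and hence a ℚ-point; (a, b / ℚ) ≅ M_2(ℚ).

[]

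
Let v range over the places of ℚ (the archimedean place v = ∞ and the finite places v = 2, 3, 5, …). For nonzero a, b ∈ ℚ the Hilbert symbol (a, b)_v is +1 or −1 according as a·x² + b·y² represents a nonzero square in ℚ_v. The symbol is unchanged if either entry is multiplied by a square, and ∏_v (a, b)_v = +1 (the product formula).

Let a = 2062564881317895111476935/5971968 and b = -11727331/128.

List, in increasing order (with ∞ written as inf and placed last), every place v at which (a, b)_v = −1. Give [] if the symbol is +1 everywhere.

[2, 5, 7, 41]

(a, b) ≡ (76670, -81158) mod (ℚ^×)²; places V = {2, 3, 5, 7, 11, 17, 31, 41, ∞}.
(a,b)_5: α=1, u≡4; β=0, v≡3 (mod 5); (4|5)=+1, (3|5)=-1; sign (−1)^0·+1^0·-1^1 = -1.
(a,b)_31: α=4, u≡10; β=1, v≡29 (mod 31); (10|31)=+1, (29|31)=-1; sign (−1)^0·+1^1·-1^4 = +1.
(a,b)_2: α=-13, β=-7; u≡7, v≡5 (mod 8); ε(u)ε(v)=1·0, αω(v)=-13·1, βω(u)=-7·0; sum ≡ 1  ⇒  -1.
(a,b)_41: α=1, u≡37; β=0, v≡29 (mod 41); (37|41)=+1, (29|41)=-1; sign (−1)^0·+1^0·-1^1 = -1.
(a,b)_3: α=-6, u≡2; β=0, v≡1 (mod 3); (2|3)=-1, (1|3)=+1; sign (−1)^0·-1^0·+1^-6 = +1.
(a,b)_17: α=5, u≡5; β=3, v≡3 (mod 17); (5|17)=-1, (3|17)=-1; sign (−1)^0·-1^3·-1^5 = +1.
(a,b)_∞: sgn(76670)=+, sgn(-81158)=−, so +1.
(a,b)_11: α=3, u≡2; β=1, v≡3 (mod 11); (2|11)=-1, (3|11)=+1; sign (−1)^1·-1^1·+1^3 = +1.
(a,b)_7: α=8, u≡6; β=1, v≡6 (mod 7); (6|7)=-1, (6|7)=-1; sign (−1)^0·-1^1·-1^8 = -1.
(76670, -81158 / ℚ) ramifies at {2, 5, 7, 41}: a division algebra.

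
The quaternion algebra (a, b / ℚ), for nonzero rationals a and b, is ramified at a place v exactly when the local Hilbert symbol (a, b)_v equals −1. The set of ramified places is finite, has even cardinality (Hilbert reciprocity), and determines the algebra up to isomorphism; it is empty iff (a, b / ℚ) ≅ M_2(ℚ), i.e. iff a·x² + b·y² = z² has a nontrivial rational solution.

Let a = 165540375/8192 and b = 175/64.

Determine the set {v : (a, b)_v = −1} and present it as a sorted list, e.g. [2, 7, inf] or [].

Mod squares: a ≡ 30030, b ≡ 7. Check v ∈ {∞, 2, 3, 5, 7, 11, 13}.
v=2: v_2(a)=-13, v_2(b)=-6; units ≡ 7, 7 (mod 8); ε·ε+αω+βω = 1·1+-13·0+-6·0 ≡ 1  ⇒  (a,b)_2 = -1.
v=3: a=3^3·(≡2), b=3^0·(≡1) mod 3; (2|3)=-1, (1|3)=+1; (−1)^{3·0·1}·(-1)^0·(+1)^3 = +1.
v=11: a=11^1·(≡10), b=11^0·(≡6) mod 11; (10|11)=-1, (6|11)=-1; (−1)^{1·0·5}·(-1)^0·(-1)^1 = -1.
v=7: a=7^3·(≡5), b=7^1·(≡4) mod 7; (5|7)=-1, (4|7)=+1; (−1)^{3·1·3}·(-1)^1·(+1)^3 = +1.
v=13: a=13^1·(≡12), b=13^0·(≡7) mod 13; (12|13)=+1, (7|13)=-1; (−1)^{1·0·6}·(+1)^0·(-1)^1 = -1.
v=5: a=5^3·(≡4), b=5^2·(≡3) mod 5; (4|5)=+1, (3|5)=-1; (−1)^{3·2·2}·(+1)^2·(-1)^3 = -1.
v=∞: 30030 > 0 and 7 > 0  ⇒  (a,b)_∞ = +1.
Ram(30030, 7) = {2, 5, 11, 13}; no ℚ_2-point on the conic.

[2, 5, 11, 13]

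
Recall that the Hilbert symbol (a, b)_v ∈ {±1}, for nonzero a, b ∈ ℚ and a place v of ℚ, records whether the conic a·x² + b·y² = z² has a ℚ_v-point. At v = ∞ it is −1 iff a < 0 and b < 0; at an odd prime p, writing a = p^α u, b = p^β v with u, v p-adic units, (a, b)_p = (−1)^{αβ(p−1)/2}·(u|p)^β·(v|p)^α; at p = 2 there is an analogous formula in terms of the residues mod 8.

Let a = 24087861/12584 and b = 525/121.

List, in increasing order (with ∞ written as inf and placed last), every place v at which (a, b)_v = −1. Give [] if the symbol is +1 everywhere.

(a, b) ≡ (546, 21) mod (ℚ^×)²; places V = {2, 3, 5, 7, 11, 13, 17, ∞}.
(a,b)_17: α=2, u≡8; β=0, v≡16 (mod 17); (8|17)=+1, (16|17)=+1; sign (−1)^0·+1^0·+1^2 = +1.
(a,b)_3: α=5, u≡2; β=1, v≡1 (mod 3); (2|3)=-1, (1|3)=+1; sign (−1)^1·-1^1·+1^5 = +1.
(a,b)_5: α=0, u≡4; β=2, v≡1 (mod 5); (4|5)=+1, (1|5)=+1; sign (−1)^0·+1^2·+1^0 = +1.
(a,b)_11: α=-2, u≡10; β=-2, v≡8 (mod 11); (10|11)=-1, (8|11)=-1; sign (−1)^0·-1^-2·-1^-2 = +1.
(a,b)_7: α=3, u≡2; β=1, v≡6 (mod 7); (2|7)=+1, (6|7)=-1; sign (−1)^1·+1^1·-1^3 = +1.
(a,b)_13: α=-1, u≡3; β=0, v≡11 (mod 13); (3|13)=+1, (11|13)=-1; sign (−1)^0·+1^0·-1^-1 = -1.
(a,b)_2: α=-3, β=0; u≡1, v≡5 (mod 8); ε(u)ε(v)=0·0, αω(v)=-3·1, βω(u)=0·0; sum ≡ 1  ⇒  -1.
(a,b)_∞: sgn(546)=+, sgn(21)=+, so +1.
Ram(546, 21) = {2, 13}; no ℚ_2-point on the conic.

[2, 13]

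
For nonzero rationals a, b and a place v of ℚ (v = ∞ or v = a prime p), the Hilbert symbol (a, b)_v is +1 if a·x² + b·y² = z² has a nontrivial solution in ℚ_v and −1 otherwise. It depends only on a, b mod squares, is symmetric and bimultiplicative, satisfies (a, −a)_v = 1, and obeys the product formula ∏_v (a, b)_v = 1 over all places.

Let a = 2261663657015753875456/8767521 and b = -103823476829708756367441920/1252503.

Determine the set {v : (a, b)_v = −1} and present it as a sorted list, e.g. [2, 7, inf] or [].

[7, 19]

Mod squares: a ≡ 874, b ≡ -513590. Check v ∈ {∞, 2, 3, 5, 7, 11, 13, 19, 23, 29, 47}.
v=13: a=13^2·(≡4), b=13^0·(≡3) mod 13; (4|13)=+1, (3|13)=+1; (−1)^{2·0·6}·(+1)^0·(+1)^2 = +1.
v=29: a=29^4·(≡13), b=29^5·(≡25) mod 29; (13|29)=+1, (25|29)=+1; (−1)^{4·5·14}·(+1)^5·(+1)^4 = +1.
v=47: a=47^-2·(≡21), b=47^-2·(≡45) mod 47; (21|47)=+1, (45|47)=-1; (−1)^{-2·-2·23}·(+1)^-2·(-1)^-2 = +1.
v=23: a=23^1·(≡15), b=23^1·(≡18) mod 23; (15|23)=-1, (18|23)=+1; (−1)^{1·1·11}·(-1)^1·(+1)^1 = +1.
v=3: a=3^-4·(≡1), b=3^-4·(≡1) mod 3; (1|3)=+1, (1|3)=+1; (−1)^{-4·-4·1}·(+1)^-4·(+1)^-4 = +1.
v=19: a=19^3·(≡14), b=19^4·(≡15) mod 19; (14|19)=-1, (15|19)=-1; (−1)^{3·4·9}·(-1)^4·(-1)^3 = -1.
v=5: a=5^0·(≡1), b=5^1·(≡2) mod 5; (1|5)=+1, (2|5)=-1; (−1)^{0·1·2}·(+1)^1·(-1)^0 = +1.
v=∞: 874 > 0 and -513590 < 0  ⇒  (a,b)_∞ = +1.
v=2: v_2(a)=13, v_2(b)=21; units ≡ 5, 5 (mod 8); ε·ε+αω+βω = 0·0+13·1+21·1 ≡ 0  ⇒  (a,b)_2 = +1.
v=7: a=7^-2·(≡6), b=7^-1·(≡1) mod 7; (6|7)=-1, (1|7)=+1; (−1)^{-2·-1·3}·(-1)^-1·(+1)^-2 = -1.
v=11: a=11^4·(≡1), b=11^5·(≡4) mod 11; (1|11)=+1, (4|11)=+1; (−1)^{4·5·5}·(+1)^5·(+1)^4 = +1.
(874, -513590 / ℚ) ramifies at {7, 19}: a division algebra.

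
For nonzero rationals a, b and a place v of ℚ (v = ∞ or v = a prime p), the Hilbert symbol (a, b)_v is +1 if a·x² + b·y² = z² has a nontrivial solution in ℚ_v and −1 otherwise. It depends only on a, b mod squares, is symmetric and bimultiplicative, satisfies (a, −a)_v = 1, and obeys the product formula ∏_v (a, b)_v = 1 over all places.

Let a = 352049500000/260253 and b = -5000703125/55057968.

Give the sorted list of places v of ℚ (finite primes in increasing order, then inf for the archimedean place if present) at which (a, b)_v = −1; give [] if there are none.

[7, 11]

(a, b) ≡ (7854, -15) mod (ℚ^×)²; places V = {2, 3, 5, 7, 11, 17, 23, ∞}.
(a,b)_5: α=6, u≡1; β=7, v≡2 (mod 5); (1|5)=+1, (2|5)=-1; sign (−1)^0·+1^7·-1^6 = +1.
(a,b)_2: α=5, β=-4; u≡7, v≡1 (mod 8); ε(u)ε(v)=1·0, αω(v)=5·0, βω(u)=-4·0; sum ≡ 0  ⇒  +1.
(a,b)_7: α=-1, u≡1; β=-2, v≡5 (mod 7); (1|7)=+1, (5|7)=-1; sign (−1)^0·+1^-2·-1^-1 = -1.
(a,b)_17: α=-1, u≡5; β=-2, v≡13 (mod 17); (5|17)=-1, (13|17)=+1; sign (−1)^0·-1^-2·+1^-1 = +1.
(a,b)_23: α=2, u≡19; β=2, v≡8 (mod 23); (19|23)=-1, (8|23)=+1; sign (−1)^0·-1^2·+1^2 = +1.
(a,b)_3: α=-7, u≡2; β=-5, v≡1 (mod 3); (2|3)=-1, (1|3)=+1; sign (−1)^1·-1^-5·+1^-7 = +1.
(a,b)_11: α=3, u≡7; β=2, v≡7 (mod 11); (7|11)=-1, (7|11)=-1; sign (−1)^0·-1^2·-1^3 = -1.
(a,b)_∞: sgn(7854)=+, sgn(-15)=−, so +1.
Ram(7854, -15) = {7, 11}; no ℚ_7-point on the conic.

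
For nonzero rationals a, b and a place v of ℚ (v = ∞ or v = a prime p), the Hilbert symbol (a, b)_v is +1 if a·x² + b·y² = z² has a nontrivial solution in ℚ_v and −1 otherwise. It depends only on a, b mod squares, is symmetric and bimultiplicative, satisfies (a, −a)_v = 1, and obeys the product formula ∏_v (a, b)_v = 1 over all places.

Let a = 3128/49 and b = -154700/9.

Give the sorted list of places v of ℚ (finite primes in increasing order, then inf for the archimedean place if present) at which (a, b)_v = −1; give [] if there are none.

[2, 7, 13, 23]

Mod squares: a ≡ 782, b ≡ -1547. Check v ∈ {∞, 2, 3, 5, 7, 13, 17, 23}.
v=2: v_2(a)=3, v_2(b)=2; units ≡ 7, 5 (mod 8); ε·ε+αω+βω = 1·0+3·1+2·0 ≡ 1  ⇒  (a,b)_2 = -1.
v=23: a=23^1·(≡7), b=23^0·(≡10) mod 23; (7|23)=-1, (10|23)=-1; (−1)^{1·0·11}·(-1)^0·(-1)^1 = -1.
v=7: a=7^-2·(≡6), b=7^1·(≡3) mod 7; (6|7)=-1, (3|7)=-1; (−1)^{-2·1·3}·(-1)^1·(-1)^-2 = -1.
v=3: a=3^0·(≡2), b=3^-2·(≡1) mod 3; (2|3)=-1, (1|3)=+1; (−1)^{0·-2·1}·(-1)^-2·(+1)^0 = +1.
v=∞: 782 > 0 and -1547 < 0  ⇒  (a,b)_∞ = +1.
v=5: a=5^0·(≡2), b=5^2·(≡3) mod 5; (2|5)=-1, (3|5)=-1; (−1)^{0·2·2}·(-1)^2·(-1)^0 = +1.
v=17: a=17^1·(≡10), b=17^1·(≡7) mod 17; (10|17)=-1, (7|17)=-1; (−1)^{1·1·8}·(-1)^1·(-1)^1 = +1.
v=13: a=13^0·(≡6), b=13^1·(≡11) mod 13; (6|13)=-1, (11|13)=-1; (−1)^{0·1·6}·(-1)^1·(-1)^0 = -1.
(782, -1547 / ℚ) ramifies at {2, 7, 13, 23}: a division algebra.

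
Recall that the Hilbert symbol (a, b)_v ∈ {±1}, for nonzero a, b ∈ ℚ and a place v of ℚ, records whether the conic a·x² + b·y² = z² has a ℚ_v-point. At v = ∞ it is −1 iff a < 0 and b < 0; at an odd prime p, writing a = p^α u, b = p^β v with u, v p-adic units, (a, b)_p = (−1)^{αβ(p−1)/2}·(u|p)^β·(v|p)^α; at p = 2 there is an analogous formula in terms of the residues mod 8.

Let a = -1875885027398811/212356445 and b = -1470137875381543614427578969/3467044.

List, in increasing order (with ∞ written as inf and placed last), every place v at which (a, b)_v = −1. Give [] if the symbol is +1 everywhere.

Mod squares: a ≡ -52936455, b ≡ -481. Check v ∈ {∞, 2, 3, 5, 7, 11, 13, 17, 19, 23, 29, 37}.
v=11: a=11^1·(≡2), b=11^2·(≡1) mod 11; (2|11)=-1, (1|11)=+1; (−1)^{1·2·5}·(-1)^2·(+1)^1 = +1.
v=17: a=17^2·(≡2), b=17^4·(≡6) mod 17; (2|17)=+1, (6|17)=-1; (−1)^{2·4·8}·(+1)^4·(-1)^2 = +1.
v=5: a=5^-1·(≡1), b=5^0·(≡4) mod 5; (1|5)=+1, (4|5)=+1; (−1)^{-1·0·2}·(+1)^0·(+1)^-1 = +1.
v=∞: -52936455 < 0 and -481 < 0  ⇒  (a,b)_∞ = -1.
v=3: a=3^7·(≡2), b=3^14·(≡2) mod 3; (2|3)=-1, (2|3)=-1; (−1)^{7·14·1}·(-1)^14·(-1)^7 = -1.
v=29: a=29^3·(≡21), b=29^4·(≡10) mod 29; (21|29)=-1, (10|29)=-1; (−1)^{3·4·14}·(-1)^4·(-1)^3 = -1.
v=19: a=19^-2·(≡8), b=19^-2·(≡2) mod 19; (8|19)=-1, (2|19)=-1; (−1)^{-2·-2·9}·(-1)^-2·(-1)^-2 = +1.
v=13: a=13^1·(≡2), b=13^3·(≡7) mod 13; (2|13)=-1, (7|13)=-1; (−1)^{1·3·6}·(-1)^3·(-1)^1 = +1.
v=23: a=23^1·(≡2), b=23^2·(≡12) mod 23; (2|23)=+1, (12|23)=+1; (−1)^{1·2·11}·(+1)^2·(+1)^1 = +1.
v=37: a=37^1·(≡26), b=37^1·(≡29) mod 37; (26|37)=+1, (29|37)=-1; (−1)^{1·1·18}·(+1)^1·(-1)^1 = -1.
v=7: a=7^-6·(≡2), b=7^-4·(≡1) mod 7; (2|7)=+1, (1|7)=+1; (−1)^{-6·-4·3}·(+1)^-4·(+1)^-6 = +1.
v=2: v_2(a)=0, v_2(b)=-2; units ≡ 1, 7 (mod 8); ε·ε+αω+βω = 0·1+0·0+-2·0 ≡ 0  ⇒  (a,b)_2 = +1.
|Ram(-52936455, -481)| = 4, even; anisotropic at {3, 29, 37, ∞}.

[3, 29, 37, inf]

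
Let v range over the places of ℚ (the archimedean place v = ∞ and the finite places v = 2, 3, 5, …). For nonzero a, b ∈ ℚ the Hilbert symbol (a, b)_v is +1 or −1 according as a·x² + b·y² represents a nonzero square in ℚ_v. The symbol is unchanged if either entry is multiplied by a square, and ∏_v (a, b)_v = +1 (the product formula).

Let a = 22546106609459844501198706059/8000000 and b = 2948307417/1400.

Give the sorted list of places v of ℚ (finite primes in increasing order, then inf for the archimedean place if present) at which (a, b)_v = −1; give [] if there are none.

Mod squares: a ≡ 145222, b ≡ 4211438. Check v ∈ {∞, 2, 3, 5, 7, 11, 23, 29, 41}.
v=41: a=41^3·(≡16), b=41^1·(≡13) mod 41; (16|41)=+1, (13|41)=-1; (−1)^{3·1·20}·(+1)^1·(-1)^3 = -1.
v=∞: 145222 > 0 and 4211438 > 0  ⇒  (a,b)_∞ = +1.
v=11: a=11^7·(≡8), b=11^3·(≡5) mod 11; (8|11)=-1, (5|11)=+1; (−1)^{7·3·5}·(-1)^3·(+1)^7 = +1.
v=5: a=5^-6·(≡2), b=5^-2·(≡2) mod 5; (2|5)=-1, (2|5)=-1; (−1)^{-6·-2·2}·(-1)^-2·(-1)^-6 = +1.
v=29: a=29^2·(≡11), b=29^1·(≡12) mod 29; (11|29)=-1, (12|29)=-1; (−1)^{2·1·14}·(-1)^1·(-1)^2 = -1.
v=23: a=23^3·(≡6), b=23^1·(≡8) mod 23; (6|23)=+1, (8|23)=+1; (−1)^{3·1·11}·(+1)^1·(+1)^3 = -1.
v=7: a=7^3·(≡6), b=7^-1·(≡5) mod 7; (6|7)=-1, (5|7)=-1; (−1)^{3·-1·3}·(-1)^-1·(-1)^3 = -1.
v=2: v_2(a)=-9, v_2(b)=-3; units ≡ 3, 7 (mod 8); ε·ε+αω+βω = 1·1+-9·0+-3·1 ≡ 0  ⇒  (a,b)_2 = +1.
v=3: a=3^14·(≡1), b=3^4·(≡2) mod 3; (1|3)=+1, (2|3)=-1; (−1)^{14·4·1}·(+1)^4·(-1)^14 = +1.
(145222, 4211438 / ℚ) ramifies at {7, 23, 29, 41}: a division algebra.

[7, 23, 29, 41]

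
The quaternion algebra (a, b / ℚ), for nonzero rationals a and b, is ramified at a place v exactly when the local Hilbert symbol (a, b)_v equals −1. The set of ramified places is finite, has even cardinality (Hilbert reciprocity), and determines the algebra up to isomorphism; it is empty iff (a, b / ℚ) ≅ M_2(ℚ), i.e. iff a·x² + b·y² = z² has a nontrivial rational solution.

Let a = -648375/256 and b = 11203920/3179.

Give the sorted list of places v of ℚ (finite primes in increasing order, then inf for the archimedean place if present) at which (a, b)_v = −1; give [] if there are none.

[5, 7, 13, 19]

(a, b) ≡ (-25935, 95095) mod (ℚ^×)²; places V = {2, 3, 5, 7, 11, 13, 17, 19, ∞}.
(a,b)_5: α=3, u≡3; β=1, v≡1 (mod 5); (3|5)=-1, (1|5)=+1; sign (−1)^0·-1^1·+1^3 = -1.
(a,b)_3: α=1, u≡1; β=4, v≡1 (mod 3); (1|3)=+1, (1|3)=+1; sign (−1)^0·+1^4·+1^1 = +1.
(a,b)_7: α=1, u≡5; β=1, v≡3 (mod 7); (5|7)=-1, (3|7)=-1; sign (−1)^1·-1^1·-1^1 = -1.
(a,b)_13: α=1, u≡5; β=1, v≡10 (mod 13); (5|13)=-1, (10|13)=+1; sign (−1)^0·-1^1·+1^1 = -1.
(a,b)_19: α=1, u≡2; β=1, v≡12 (mod 19); (2|19)=-1, (12|19)=-1; sign (−1)^1·-1^1·-1^1 = -1.
(a,b)_17: α=0, u≡5; β=-2, v≡11 (mod 17); (5|17)=-1, (11|17)=-1; sign (−1)^0·-1^-2·-1^0 = +1.
(a,b)_2: α=-8, β=4; u≡1, v≡7 (mod 8); ε(u)ε(v)=0·1, αω(v)=-8·0, βω(u)=4·0; sum ≡ 0  ⇒  +1.
(a,b)_∞: sgn(-25935)=−, sgn(95095)=+, so +1.
(a,b)_11: α=0, u≡3; β=-1, v≡8 (mod 11); (3|11)=+1, (8|11)=-1; sign (−1)^0·+1^-1·-1^0 = +1.
Ram(-25935, 95095) = {5, 7, 13, 19}; no ℚ_5-point on the conic.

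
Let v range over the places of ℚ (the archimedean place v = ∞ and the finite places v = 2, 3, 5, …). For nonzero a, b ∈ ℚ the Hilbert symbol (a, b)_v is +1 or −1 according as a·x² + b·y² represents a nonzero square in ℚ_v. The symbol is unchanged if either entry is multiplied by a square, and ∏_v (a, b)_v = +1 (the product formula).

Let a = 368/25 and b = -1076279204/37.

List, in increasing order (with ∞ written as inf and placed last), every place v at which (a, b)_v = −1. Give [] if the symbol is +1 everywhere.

[2, 23, 31, 37]

Mod squares: a ≡ 23, b ≡ -58908773. Check v ∈ {∞, 2, 5, 7, 11, 13, 23, 29, 31, 37}.
v=37: a=37^0·(≡31), b=37^-1·(≡32) mod 37; (31|37)=-1, (32|37)=-1; (−1)^{0·-1·18}·(-1)^-1·(-1)^0 = -1.
v=5: a=5^-2·(≡3), b=5^0·(≡3) mod 5; (3|5)=-1, (3|5)=-1; (−1)^{-2·0·2}·(-1)^0·(-1)^-2 = +1.
v=7: a=7^0·(≡1), b=7^1·(≡1) mod 7; (1|7)=+1, (1|7)=+1; (−1)^{0·1·3}·(+1)^1·(+1)^0 = +1.
v=∞: 23 > 0 and -58908773 < 0  ⇒  (a,b)_∞ = +1.
v=2: v_2(a)=4, v_2(b)=2; units ≡ 7, 3 (mod 8); ε·ε+αω+βω = 1·1+4·1+2·0 ≡ 1  ⇒  (a,b)_2 = -1.
v=11: a=11^0·(≡9), b=11^1·(≡7) mod 11; (9|11)=+1, (7|11)=-1; (−1)^{0·1·5}·(+1)^1·(-1)^0 = +1.
v=31: a=31^0·(≡11), b=31^1·(≡23) mod 31; (11|31)=-1, (23|31)=-1; (−1)^{0·1·15}·(-1)^1·(-1)^0 = -1.
v=13: a=13^0·(≡9), b=13^2·(≡12) mod 13; (9|13)=+1, (12|13)=+1; (−1)^{0·2·6}·(+1)^2·(+1)^0 = +1.
v=29: a=29^0·(≡24), b=29^1·(≡10) mod 29; (24|29)=+1, (10|29)=-1; (−1)^{0·1·14}·(+1)^1·(-1)^0 = +1.
v=23: a=23^1·(≡8), b=23^1·(≡16) mod 23; (8|23)=+1, (16|23)=+1; (−1)^{1·1·11}·(+1)^1·(+1)^1 = -1.
(23, -58908773 / ℚ) ramifies at {2, 23, 31, 37}: a division algebra.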